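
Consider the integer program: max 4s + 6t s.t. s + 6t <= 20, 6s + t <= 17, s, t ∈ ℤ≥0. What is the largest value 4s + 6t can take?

(s,t)=(2,3): 1·2+6·3=20≤20, 6·2+1·3=15≤17, objective 26.
(s,t)=(1,3): 1·1+6·3=19≤20, 6·1+1·3=9≤17, objective 22.
(s,t)=(2,2): 1·2+6·2=14≤20, 6·2+1·2=14≤17, objective 20.
The best lattice point is (2,3), giving 26.

26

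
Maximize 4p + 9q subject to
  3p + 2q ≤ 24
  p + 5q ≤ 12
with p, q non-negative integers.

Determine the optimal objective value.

(p,q)=(7,1): 3·7+2·1=23≤24, 1·7+5·1=12≤12, objective 37.
(p,q)=(6,1): 3·6+2·1=20≤24, 1·6+5·1=11≤12, objective 33.
(p,q)=(8,0): 3·8+2·0=24≤24, 1·8+5·0=8≤12, objective 32.
Maximum is 37 at (p,q)=(7,1).

37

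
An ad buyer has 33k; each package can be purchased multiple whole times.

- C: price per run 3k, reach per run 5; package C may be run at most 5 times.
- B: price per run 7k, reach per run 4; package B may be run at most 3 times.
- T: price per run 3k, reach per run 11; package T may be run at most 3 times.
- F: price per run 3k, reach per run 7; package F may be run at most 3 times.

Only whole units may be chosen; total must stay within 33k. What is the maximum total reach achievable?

This is a bounded integer knapsack.
T has the best ratio (11/3); taking only T gives at most 3×11 = 33 (stopped by the supply cap of 3).
Mixing does better — 5×C, 3×T, and 3×F: price 33 ≤ 33, reach 5·5 + 3·11 + 3·7 = 79.

79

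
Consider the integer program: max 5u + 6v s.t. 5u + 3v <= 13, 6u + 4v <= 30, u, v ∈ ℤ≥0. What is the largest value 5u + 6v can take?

24

(u,v)=(0,4) is feasible, giving 24.
(u,v)=(0,3) is feasible, giving 18.
The best lattice point is (0,4), giving 24.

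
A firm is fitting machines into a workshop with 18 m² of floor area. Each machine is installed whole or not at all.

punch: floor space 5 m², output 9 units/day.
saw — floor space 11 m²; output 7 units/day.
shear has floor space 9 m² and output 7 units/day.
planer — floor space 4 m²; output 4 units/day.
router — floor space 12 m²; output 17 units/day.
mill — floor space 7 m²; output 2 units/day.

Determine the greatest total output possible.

26

This is an integer program with binary decision variables.
Allowing fractional choices, the relaxed optimum would be about 27.0, but machines are indivisible.
planer + router: floor space 4 + 12 = 16 ≤ 18, output 4 + 17 = 21.
punch + router: floor space 5 + 12 = 17 ≤ 18, output 9 + 17 = 26.
punch + shear + planer: floor space 5 + 9 + 4 = 18 ≤ 18, output 9 + 7 + 4 = 20.
Best is punch and router with total output 26.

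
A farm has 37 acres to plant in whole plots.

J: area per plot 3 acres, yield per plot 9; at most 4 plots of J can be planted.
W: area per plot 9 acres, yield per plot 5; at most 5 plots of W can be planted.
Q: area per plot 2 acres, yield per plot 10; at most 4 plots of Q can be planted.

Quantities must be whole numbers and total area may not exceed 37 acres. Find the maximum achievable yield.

81

4×J, 1×W, and 4×Q: area 29 ≤ 37, yield 4·9 + 1·5 + 4·10 = 81.
3×J, 2×W, and 4×Q: area 35 ≤ 37, yield 3·9 + 2·5 + 4·10 = 77.
Best is 81.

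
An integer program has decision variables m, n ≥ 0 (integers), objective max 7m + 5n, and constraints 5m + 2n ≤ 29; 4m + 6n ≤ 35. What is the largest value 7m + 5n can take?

(m,n)=(5,2): 5·5+2·2=29≤29, 4·5+6·2=32≤35, objective 45.
(m,n)=(4,3): 5·4+2·3=26≤29, 4·4+6·3=34≤35, objective 43.
Maximum is 45 at (m,n)=(5,2).

45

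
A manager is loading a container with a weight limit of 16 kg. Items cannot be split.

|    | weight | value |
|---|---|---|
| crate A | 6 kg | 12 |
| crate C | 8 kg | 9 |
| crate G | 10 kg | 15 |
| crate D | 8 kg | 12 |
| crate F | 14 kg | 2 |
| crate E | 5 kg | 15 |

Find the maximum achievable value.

30

This is an integer program with binary decision variables.
crate A + crate E: weight 6 + 5 = 11 ≤ 16, value 12 + 15 = 27.
crate G + crate E: weight 10 + 5 = 15 ≤ 16, value 15 + 15 = 30.
Best is crate G and crate E with total value 30.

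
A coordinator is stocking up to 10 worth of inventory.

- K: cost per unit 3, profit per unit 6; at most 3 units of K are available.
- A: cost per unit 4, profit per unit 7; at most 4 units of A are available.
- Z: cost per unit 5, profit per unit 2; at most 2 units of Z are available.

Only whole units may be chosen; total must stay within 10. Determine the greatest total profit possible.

19

K has the best ratio (6/3); taking only K gives at most 3×6 = 18 (stopped by the cost limit).
Mixing does better — 2×K and 1×A: cost 10 ≤ 10, profit 2·6 + 1·7 = 19.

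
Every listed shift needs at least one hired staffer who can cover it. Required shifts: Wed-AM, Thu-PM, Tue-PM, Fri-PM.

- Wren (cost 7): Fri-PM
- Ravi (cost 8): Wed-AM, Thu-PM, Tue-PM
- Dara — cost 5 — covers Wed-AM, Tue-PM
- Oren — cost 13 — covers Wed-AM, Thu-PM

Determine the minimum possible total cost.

This is an integer covering problem.
The greedy cost-per-new-shift heuristic would pick Dara, Wren, and Ravi for 20, but a cheaper cover exists.
Choose Wren and Ravi: together they cover Wed-AM, Thu-PM, Tue-PM, Fri-PM — every shift.
Total cost: 7 + 8 = 15.
No cover costs less than 15.

15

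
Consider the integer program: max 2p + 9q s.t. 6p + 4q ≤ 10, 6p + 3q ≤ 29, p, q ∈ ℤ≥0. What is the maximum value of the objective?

18

Relaxing integrality, the LP optimum is 22.50 at (p,q) = (0, 2.5), which is not an integer point.
(p,q)=(0,2): 6·0+4·2=8≤10, 6·0+3·2=6≤29, objective 18.
(p,q)=(1,1): 6·1+4·1=10≤10, 6·1+3·1=9≤29, objective 11.
(p,q)=(0,1): 6·0+4·1=4≤10, 6·0+3·1=3≤29, objective 9.
The best lattice point is (0,2), giving 18.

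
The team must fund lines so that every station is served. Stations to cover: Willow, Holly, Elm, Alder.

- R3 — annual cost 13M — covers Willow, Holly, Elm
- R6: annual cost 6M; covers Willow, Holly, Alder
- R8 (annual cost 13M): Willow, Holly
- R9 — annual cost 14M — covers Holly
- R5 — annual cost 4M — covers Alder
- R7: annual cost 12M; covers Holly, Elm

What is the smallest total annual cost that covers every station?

The greedy cost-per-new-station heuristic would pick R6 and R7 for 18, but a cheaper cover exists.
Choose R3 and R5: together they cover Willow, Holly, Elm, Alder — every station.
Total annual cost: 13 + 4 = 17.
No cover costs less than 17.

17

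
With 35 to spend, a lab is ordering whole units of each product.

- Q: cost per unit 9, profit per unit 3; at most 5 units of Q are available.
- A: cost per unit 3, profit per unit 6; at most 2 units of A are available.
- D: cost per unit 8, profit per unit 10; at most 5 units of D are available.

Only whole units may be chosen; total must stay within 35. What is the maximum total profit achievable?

Take 1×A and 4×D: cost 35 ≤ 35, profit 1·6 + 4·10 = 46.
No other integer combination yields more.

46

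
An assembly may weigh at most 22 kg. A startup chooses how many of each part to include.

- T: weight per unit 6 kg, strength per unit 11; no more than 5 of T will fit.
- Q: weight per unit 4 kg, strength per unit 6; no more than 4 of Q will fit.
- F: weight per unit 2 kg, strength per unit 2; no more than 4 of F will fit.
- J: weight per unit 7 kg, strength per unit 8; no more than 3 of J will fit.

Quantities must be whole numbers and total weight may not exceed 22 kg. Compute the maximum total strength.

39

This is a bounded integer knapsack.
T has the best ratio (11/6); taking only T gives at most 3×11 = 33 (stopped by the weight limit).
Mixing does better — 3×T and 1×Q: weight 22 ≤ 22, strength 3·11 + 1·6 = 39.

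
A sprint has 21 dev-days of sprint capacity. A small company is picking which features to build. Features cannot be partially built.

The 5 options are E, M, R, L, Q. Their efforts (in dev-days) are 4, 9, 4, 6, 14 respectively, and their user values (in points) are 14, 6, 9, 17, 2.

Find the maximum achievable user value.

40

Allowing fractional choices, the relaxed optimum would be about 44.7, but features are indivisible.
E + R + L: effort 4 + 4 + 6 = 14 ≤ 21, user value 14 + 9 + 17 = 40.
E + M + L: effort 4 + 9 + 6 = 19 ≤ 21, user value 14 + 6 + 17 = 37.
Best is E, R, and L with total user value 40.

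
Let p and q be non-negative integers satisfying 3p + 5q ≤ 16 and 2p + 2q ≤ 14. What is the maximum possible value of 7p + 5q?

The continuous relaxation peaks at (5.33, 0) with value 37.33; rounding to a feasible lattice point costs some objective.
(p,q)=(5,0): 3·5+5·0=15≤16, 2·5+2·0=10≤14, objective 35.
(p,q)=(4,0): 3·4+5·0=12≤16, 2·4+2·0=8≤14, objective 28.
No feasible integer point exceeds 35.

35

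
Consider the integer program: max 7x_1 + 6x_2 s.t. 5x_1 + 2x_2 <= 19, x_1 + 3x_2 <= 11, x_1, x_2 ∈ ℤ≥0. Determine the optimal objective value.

(x_1,x_2)=(3,2): 5·3+2·2=19≤19, 1·3+3·2=9≤11, objective 33.
(x_1,x_2)=(2,3): 5·2+2·3=16≤19, 1·2+3·3=11≤11, objective 32.
(x_1,x_2)=(3,1): 5·3+2·1=17≤19, 1·3+3·1=6≤11, objective 27.
The best lattice point is (3,2), giving 33.

33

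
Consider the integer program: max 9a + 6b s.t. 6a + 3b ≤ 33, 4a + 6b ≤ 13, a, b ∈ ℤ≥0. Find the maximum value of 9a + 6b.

27

(a,b)=(3,0): 6·3+3·0=18≤33, 4·3+6·0=12≤13, objective 27.
(a,b)=(2,0): 6·2+3·0=12≤33, 4·2+6·0=8≤13, objective 18.
Maximum is 27 at (a,b)=(3,0).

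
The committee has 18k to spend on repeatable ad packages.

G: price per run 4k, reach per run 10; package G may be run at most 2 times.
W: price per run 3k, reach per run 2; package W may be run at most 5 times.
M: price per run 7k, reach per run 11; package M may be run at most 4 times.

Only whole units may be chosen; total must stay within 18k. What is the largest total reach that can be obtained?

33

G has the best ratio (10/4); taking only G gives at most 2×10 = 20 (stopped by the supply cap of 2).
Mixing does better — 2×G, 1×W, and 1×M: price 18 ≤ 18, reach 2·10 + 1·2 + 1·11 = 33.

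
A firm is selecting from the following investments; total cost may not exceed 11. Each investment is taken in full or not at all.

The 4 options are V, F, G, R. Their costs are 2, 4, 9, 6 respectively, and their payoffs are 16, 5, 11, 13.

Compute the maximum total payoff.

29

This is an integer program with binary decision variables.
V + R: cost 2 + 6 = 8 ≤ 11, payoff 16 + 13 = 29.
V + F: cost 2 + 4 = 6 ≤ 11, payoff 16 + 5 = 21.
V + G: cost 2 + 9 = 11 ≤ 11, payoff 16 + 11 = 27.
Best is V and R with total payoff 29.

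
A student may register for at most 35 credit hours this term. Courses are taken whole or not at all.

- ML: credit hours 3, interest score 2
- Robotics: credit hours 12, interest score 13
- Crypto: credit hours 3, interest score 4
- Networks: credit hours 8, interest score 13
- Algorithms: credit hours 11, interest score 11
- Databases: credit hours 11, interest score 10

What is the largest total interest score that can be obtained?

Allowing fractional choices, the relaxed optimum would be about 41.9, but courses are indivisible.
Robotics + Crypto + Networks + Databases: credit hours 12 + 3 + 8 + 11 = 34 ≤ 35, interest score 13 + 4 + 13 + 10 = 40.
Robotics + Crypto + Networks + Algorithms: credit hours 12 + 3 + 8 + 11 = 34 ≤ 35, interest score 13 + 4 + 13 + 11 = 41.
ML + Robotics + Networks + Algorithms: credit hours 3 + 12 + 8 + 11 = 34 ≤ 35, interest score 2 + 13 + 13 + 11 = 39.
Best is Robotics, Crypto, Networks, and Algorithms with total interest score 41.

41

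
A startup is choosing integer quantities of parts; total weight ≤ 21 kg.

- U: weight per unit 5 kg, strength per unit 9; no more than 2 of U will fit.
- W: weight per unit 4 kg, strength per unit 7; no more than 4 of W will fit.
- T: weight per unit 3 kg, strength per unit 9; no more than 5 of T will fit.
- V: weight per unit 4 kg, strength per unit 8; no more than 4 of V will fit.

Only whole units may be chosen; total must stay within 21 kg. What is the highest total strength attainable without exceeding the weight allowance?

T has the best ratio (9/3); taking only T gives at most 5×9 = 45 (stopped by the supply cap of 5).
Mixing does better — 1×U and 5×T: weight 20 ≤ 21, strength 1·9 + 5·9 = 54.

54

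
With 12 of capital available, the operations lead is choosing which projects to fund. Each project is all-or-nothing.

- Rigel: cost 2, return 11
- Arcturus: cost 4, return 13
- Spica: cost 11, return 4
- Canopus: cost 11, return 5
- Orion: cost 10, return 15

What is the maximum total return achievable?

26

This is an integer program with binary decision variables.
Rigel + Orion: cost 2 + 10 = 12 ≤ 12, return 11 + 15 = 26.
Rigel + Arcturus: cost 2 + 4 = 6 ≤ 12, return 11 + 13 = 24.
Best is Rigel and Orion with total return 26.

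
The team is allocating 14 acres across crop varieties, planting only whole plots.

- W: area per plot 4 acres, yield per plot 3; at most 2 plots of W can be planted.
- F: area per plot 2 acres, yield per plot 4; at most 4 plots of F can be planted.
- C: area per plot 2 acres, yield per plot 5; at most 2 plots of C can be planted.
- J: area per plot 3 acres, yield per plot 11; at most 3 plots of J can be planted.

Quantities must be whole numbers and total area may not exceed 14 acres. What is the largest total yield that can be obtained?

43

Take 2×C and 3×J: area 13 ≤ 14, yield 2·5 + 3·11 = 43.
J has the best ratio (11/3) and is taken to its limit of 3; remaining capacity is filled optimally with the others.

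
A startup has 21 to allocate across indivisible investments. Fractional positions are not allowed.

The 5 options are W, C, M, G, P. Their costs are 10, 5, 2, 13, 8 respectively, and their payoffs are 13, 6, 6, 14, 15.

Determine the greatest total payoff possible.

This is a 0-1 knapsack instance.
G + P: cost 13 + 8 = 21 ≤ 21, payoff 14 + 15 = 29.
W + M + P: cost 10 + 2 + 8 = 20 ≤ 21, payoff 13 + 6 + 15 = 34.
W + P: cost 10 + 8 = 18 ≤ 21, payoff 13 + 15 = 28.
Best is W, M, and P with total payoff 34.

34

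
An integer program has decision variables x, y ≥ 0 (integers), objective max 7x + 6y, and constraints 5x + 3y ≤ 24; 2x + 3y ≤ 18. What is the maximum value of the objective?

39

(x,y)=(3,3): 5·3+3·3=24≤24, 2·3+3·3=15≤18, objective 39.
(x,y)=(2,4): 5·2+3·4=22≤24, 2·2+3·4=16≤18, objective 38.
(x,y)=(1,5): 5·1+3·5=20≤24, 2·1+3·5=17≤18, objective 37.
No feasible integer point exceeds 39.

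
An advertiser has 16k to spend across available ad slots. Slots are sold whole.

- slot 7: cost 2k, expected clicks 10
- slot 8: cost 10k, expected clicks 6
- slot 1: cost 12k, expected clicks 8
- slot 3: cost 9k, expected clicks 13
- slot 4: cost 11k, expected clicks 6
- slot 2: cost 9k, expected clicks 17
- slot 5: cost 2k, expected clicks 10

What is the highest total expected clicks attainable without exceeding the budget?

slot 7 + slot 3 + slot 5: cost 2 + 9 + 2 = 13 ≤ 16, expected clicks 10 + 13 + 10 = 33.
slot 7 + slot 2 + slot 5: cost 2 + 9 + 2 = 13 ≤ 16, expected clicks 10 + 17 + 10 = 37.
Best is slot 7, slot 2, and slot 5 with total expected clicks 37.

37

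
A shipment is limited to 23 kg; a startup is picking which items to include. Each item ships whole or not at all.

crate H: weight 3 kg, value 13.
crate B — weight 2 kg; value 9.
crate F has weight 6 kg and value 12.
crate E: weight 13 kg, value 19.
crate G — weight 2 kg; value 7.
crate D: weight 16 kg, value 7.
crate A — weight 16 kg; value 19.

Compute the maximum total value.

This is a 0-1 knapsack instance.
Allowing fractional choices, the relaxed optimum would be about 55.6, but items are indivisible.
crate H + crate B + crate G + crate A: weight 3 + 2 + 2 + 16 = 23 ≤ 23, value 13 + 9 + 7 + 19 = 48.
crate H + crate B + crate E + crate G: weight 3 + 2 + 13 + 2 = 20 ≤ 23, value 13 + 9 + 19 + 7 = 48.
crate B + crate F + crate E + crate G: weight 2 + 6 + 13 + 2 = 23 ≤ 23, value 9 + 12 + 19 + 7 = 47.
The maximum value is 48; one optimal choice is crate H, crate B, crate E, and crate G.

48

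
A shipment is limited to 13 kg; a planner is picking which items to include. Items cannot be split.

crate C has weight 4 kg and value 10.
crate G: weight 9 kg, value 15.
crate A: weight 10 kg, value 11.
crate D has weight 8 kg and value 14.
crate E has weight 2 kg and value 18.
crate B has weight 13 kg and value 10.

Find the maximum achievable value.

33

This is a 0-1 knapsack instance.
crate A + crate E: weight 10 + 2 = 12 ≤ 13, value 11 + 18 = 29.
crate D + crate E: weight 8 + 2 = 10 ≤ 13, value 14 + 18 = 32.
crate G + crate E: weight 9 + 2 = 11 ≤ 13, value 15 + 18 = 33.
Best is crate G and crate E with total value 33.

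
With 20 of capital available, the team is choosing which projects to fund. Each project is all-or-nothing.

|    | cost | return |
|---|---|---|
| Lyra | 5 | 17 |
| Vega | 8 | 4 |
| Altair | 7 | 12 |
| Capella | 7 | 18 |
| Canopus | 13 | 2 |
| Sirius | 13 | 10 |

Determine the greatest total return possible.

Lyra + Altair + Capella: cost 5 + 7 + 7 = 19 ≤ 20, return 17 + 12 + 18 = 47.
Lyra + Vega + Capella: cost 5 + 8 + 7 = 20 ≤ 20, return 17 + 4 + 18 = 39.
Best is Lyra, Altair, and Capella with total return 47.

47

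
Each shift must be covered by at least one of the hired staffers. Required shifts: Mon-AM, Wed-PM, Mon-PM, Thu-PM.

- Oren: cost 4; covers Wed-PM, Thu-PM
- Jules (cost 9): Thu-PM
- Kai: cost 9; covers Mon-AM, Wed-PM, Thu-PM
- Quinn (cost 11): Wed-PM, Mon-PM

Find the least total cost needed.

20

The greedy cost-per-new-shift heuristic would pick Oren, Kai, and Quinn for 24, but a cheaper cover exists.
Choose Kai and Quinn: together they cover Mon-AM, Wed-PM, Mon-PM, Thu-PM — every shift.
Total cost: 9 + 11 = 20.
No cover costs less than 20.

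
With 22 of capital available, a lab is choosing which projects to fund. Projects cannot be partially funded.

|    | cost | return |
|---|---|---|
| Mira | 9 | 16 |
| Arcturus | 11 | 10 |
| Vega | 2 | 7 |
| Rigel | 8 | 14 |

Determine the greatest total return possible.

Allowing fractional choices, the relaxed optimum would be about 39.7, but projects are indivisible.
Arcturus + Vega + Rigel: cost 11 + 2 + 8 = 21 ≤ 22, return 10 + 7 + 14 = 31.
Mira + Arcturus + Vega: cost 9 + 11 + 2 = 22 ≤ 22, return 16 + 10 + 7 = 33.
Mira + Vega + Rigel: cost 9 + 2 + 8 = 19 ≤ 22, return 16 + 7 + 14 = 37.
Best is Mira, Vega, and Rigel with total return 37.

37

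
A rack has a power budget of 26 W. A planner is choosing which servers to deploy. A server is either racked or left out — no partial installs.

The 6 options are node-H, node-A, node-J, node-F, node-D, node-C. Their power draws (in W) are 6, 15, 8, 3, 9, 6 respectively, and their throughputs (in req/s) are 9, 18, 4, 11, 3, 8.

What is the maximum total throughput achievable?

This is a 0-1 knapsack instance.
Take node-H, node-A, and node-F: power draw 6 + 15 + 3 = 24 ≤ 26, throughput 9 + 18 + 11 = 38.
No other feasible combination does better.

38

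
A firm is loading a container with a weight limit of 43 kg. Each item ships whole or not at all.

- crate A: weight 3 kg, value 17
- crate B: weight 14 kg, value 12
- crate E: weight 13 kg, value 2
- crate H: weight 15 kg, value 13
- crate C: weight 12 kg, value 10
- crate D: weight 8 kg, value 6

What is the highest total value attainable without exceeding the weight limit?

48

Take crate A, crate B, crate H, and crate D: weight 3 + 14 + 15 + 8 = 40 ≤ 43, value 17 + 12 + 13 + 6 = 48.
No other feasible combination does better.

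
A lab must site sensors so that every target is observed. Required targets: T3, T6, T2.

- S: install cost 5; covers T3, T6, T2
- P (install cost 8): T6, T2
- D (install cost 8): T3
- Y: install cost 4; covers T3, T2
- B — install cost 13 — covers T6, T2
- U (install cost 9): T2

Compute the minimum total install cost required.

S alone covers T3, T6, T2 — every target.
Total install cost: 5.
No cover costs less than 5.

5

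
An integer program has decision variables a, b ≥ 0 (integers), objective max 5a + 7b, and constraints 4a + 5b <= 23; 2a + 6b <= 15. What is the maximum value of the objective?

(a,b)=(4,1): 4·4+5·1=21≤23, 2·4+6·1=14≤15, objective 27.
(a,b)=(5,0): 4·5+5·0=20≤23, 2·5+6·0=10≤15, objective 25.
(a,b)=(3,1): 4·3+5·1=17≤23, 2·3+6·1=12≤15, objective 22.
Maximum is 27 at (a,b)=(4,1).

27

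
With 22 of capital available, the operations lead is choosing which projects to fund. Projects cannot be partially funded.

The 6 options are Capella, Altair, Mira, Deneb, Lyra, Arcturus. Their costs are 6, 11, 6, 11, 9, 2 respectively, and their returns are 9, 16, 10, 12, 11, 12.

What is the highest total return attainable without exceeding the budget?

39

Allowing fractional choices, the relaxed optimum would be about 42.6, but projects are indivisible.
Altair + Mira + Arcturus: cost 11 + 6 + 2 = 19 ≤ 22, return 16 + 10 + 12 = 38.
Capella + Altair + Arcturus: cost 6 + 11 + 2 = 19 ≤ 22, return 9 + 16 + 12 = 37.
Altair + Lyra + Arcturus: cost 11 + 9 + 2 = 22 ≤ 22, return 16 + 11 + 12 = 39.
Best is Altair, Lyra, and Arcturus with total return 39.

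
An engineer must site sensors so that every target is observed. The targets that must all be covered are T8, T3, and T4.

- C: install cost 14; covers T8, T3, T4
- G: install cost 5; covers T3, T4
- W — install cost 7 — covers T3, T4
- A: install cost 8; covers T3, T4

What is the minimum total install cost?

This is an integer covering problem.
The greedy cost-per-new-target heuristic would pick G and C for 19, but a cheaper cover exists.
C alone covers T8, T3, T4 — every target.
Total install cost: 14.
No cover costs less than 14.

14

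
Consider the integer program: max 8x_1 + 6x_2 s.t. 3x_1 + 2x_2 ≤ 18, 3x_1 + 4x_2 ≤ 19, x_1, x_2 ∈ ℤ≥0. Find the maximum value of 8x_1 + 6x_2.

Relaxing integrality, the LP optimum is 48.33 at (x_1,x_2) = (5.67, 0.5), which is not an integer point.
(x_1,x_2)=(6,0) is feasible, giving 48.
(x_1,x_2)=(5,1) is feasible, giving 46.
(x_1,x_2)=(5,0) is feasible, giving 40.
(x_1,x_2)=(4,1) is feasible, giving 38.
Maximum is 48 at (x_1,x_2)=(6,0).

48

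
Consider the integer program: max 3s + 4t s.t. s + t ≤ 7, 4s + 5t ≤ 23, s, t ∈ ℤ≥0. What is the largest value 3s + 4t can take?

18

Relaxing integrality, the LP optimum is 18.40 at (s,t) = (0, 4.6), which is not an integer point.
(s,t)=(2,3): 1·2+1·3=5≤7, 4·2+5·3=23≤23, objective 18.
(s,t)=(3,2): 1·3+1·2=5≤7, 4·3+5·2=22≤23, objective 17.
(s,t)=(0,4): 1·0+1·4=4≤7, 4·0+5·4=20≤23, objective 16.
(s,t)=(1,3): 1·1+1·3=4≤7, 4·1+5·3=19≤23, objective 15.
Maximum is 18 at (s,t)=(2,3).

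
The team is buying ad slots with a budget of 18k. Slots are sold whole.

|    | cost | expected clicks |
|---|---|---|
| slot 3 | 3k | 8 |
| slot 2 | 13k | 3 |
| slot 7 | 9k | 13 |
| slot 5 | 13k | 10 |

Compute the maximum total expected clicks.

21

Allowing fractional choices, the relaxed optimum would be about 25.6, but ad slots are indivisible.
slot 3 + slot 5: cost 3 + 13 = 16 ≤ 18, expected clicks 8 + 10 = 18.
slot 3 + slot 7: cost 3 + 9 = 12 ≤ 18, expected clicks 8 + 13 = 21.
slot 7: cost 9 ≤ 18, expected clicks 13.
Best is slot 3 and slot 7 with total expected clicks 21.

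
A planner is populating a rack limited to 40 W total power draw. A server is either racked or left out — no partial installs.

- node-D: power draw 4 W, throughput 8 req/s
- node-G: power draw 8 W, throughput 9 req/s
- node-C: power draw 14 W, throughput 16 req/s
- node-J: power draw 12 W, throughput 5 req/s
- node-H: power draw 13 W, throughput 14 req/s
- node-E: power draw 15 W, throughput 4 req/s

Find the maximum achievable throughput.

47

node-D + node-G + node-C + node-H: power draw 4 + 8 + 14 + 13 = 39 ≤ 40, throughput 8 + 9 + 16 + 14 = 47.
node-G + node-C + node-H: power draw 8 + 14 + 13 = 35 ≤ 40, throughput 9 + 16 + 14 = 39.
node-D + node-C + node-H: power draw 4 + 14 + 13 = 31 ≤ 40, throughput 8 + 16 + 14 = 38.
Best is node-D, node-G, node-C, and node-H with total throughput 47.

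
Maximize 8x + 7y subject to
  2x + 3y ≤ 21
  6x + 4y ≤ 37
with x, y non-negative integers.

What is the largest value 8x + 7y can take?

53

(x,y)=(4,3): 2·4+3·3=17≤21, 6·4+4·3=36≤37, objective 53.
(x,y)=(3,4): 2·3+3·4=18≤21, 6·3+4·4=34≤37, objective 52.
The best lattice point is (4,3), giving 53.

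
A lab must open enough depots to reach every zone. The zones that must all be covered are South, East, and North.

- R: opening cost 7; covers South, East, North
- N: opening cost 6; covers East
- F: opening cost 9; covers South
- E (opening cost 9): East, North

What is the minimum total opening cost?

7

R alone covers South, East, North — every zone.
Total opening cost: 7.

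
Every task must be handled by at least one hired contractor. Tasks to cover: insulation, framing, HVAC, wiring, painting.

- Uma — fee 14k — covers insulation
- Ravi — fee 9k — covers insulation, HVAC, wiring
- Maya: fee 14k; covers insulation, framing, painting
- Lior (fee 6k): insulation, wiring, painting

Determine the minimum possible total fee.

23

The greedy cost-per-new-task heuristic would pick Lior, Ravi, and Maya for 29, but a cheaper cover exists.
Choose Ravi and Maya: together they cover insulation, framing, HVAC, wiring, painting — every task.
Total fee: 9 + 14 = 23.
No cover costs less than 23.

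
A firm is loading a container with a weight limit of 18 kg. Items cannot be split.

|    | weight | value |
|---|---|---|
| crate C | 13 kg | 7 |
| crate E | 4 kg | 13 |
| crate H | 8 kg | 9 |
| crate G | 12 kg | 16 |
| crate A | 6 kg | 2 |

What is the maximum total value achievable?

29

Allowing fractional choices, the relaxed optimum would be about 31.2, but items are indivisible.
crate E + crate H + crate A: weight 4 + 8 + 6 = 18 ≤ 18, value 13 + 9 + 2 = 24.
crate E + crate G: weight 4 + 12 = 16 ≤ 18, value 13 + 16 = 29.
Best is crate E and crate G with total value 29.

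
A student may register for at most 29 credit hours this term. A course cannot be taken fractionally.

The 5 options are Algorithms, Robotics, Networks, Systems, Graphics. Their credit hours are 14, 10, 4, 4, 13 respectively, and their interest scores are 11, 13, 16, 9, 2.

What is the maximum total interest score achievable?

Allowing fractional choices, the relaxed optimum would be about 46.6, but courses are indivisible.
Robotics + Networks + Systems: credit hours 10 + 4 + 4 = 18 ≤ 29, interest score 13 + 16 + 9 = 38.
Algorithms + Robotics + Networks: credit hours 14 + 10 + 4 = 28 ≤ 29, interest score 11 + 13 + 16 = 40.
Best is Algorithms, Robotics, and Networks with total interest score 40.

40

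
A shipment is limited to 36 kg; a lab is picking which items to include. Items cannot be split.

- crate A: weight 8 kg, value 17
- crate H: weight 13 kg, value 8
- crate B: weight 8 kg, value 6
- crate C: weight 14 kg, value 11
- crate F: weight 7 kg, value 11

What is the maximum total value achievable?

42

Take crate A, crate H, crate B, and crate F: weight 8 + 13 + 8 + 7 = 36 ≤ 36, value 17 + 8 + 6 + 11 = 42.
No other feasible combination does better.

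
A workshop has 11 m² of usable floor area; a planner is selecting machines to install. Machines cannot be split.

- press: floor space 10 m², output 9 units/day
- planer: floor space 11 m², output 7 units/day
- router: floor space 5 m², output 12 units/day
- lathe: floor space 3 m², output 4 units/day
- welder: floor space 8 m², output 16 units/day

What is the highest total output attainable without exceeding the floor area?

Allowing fractional choices, the relaxed optimum would be about 24.0, but machines are indivisible.
lathe + welder: floor space 3 + 8 = 11 ≤ 11, output 4 + 16 = 20.
router + lathe: floor space 5 + 3 = 8 ≤ 11, output 12 + 4 = 16.
Best is lathe and welder with total output 20.

20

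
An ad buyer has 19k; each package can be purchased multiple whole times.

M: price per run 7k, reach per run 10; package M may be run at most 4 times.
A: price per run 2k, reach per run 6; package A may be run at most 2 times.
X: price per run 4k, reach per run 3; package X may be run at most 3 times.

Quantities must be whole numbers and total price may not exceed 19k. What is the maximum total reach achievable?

32

Take 2×M and 2×A: price 18 ≤ 19, reach 2·10 + 2·6 = 32.
A has the best ratio (6/2) and is taken to its limit of 2; remaining capacity is filled optimally with the others.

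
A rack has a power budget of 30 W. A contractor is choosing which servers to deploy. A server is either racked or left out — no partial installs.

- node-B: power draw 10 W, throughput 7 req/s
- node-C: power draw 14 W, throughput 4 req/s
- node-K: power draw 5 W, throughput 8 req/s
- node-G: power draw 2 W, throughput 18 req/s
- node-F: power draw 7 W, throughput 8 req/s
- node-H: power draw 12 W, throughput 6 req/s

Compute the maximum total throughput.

node-B + node-K + node-G + node-F: power draw 10 + 5 + 2 + 7 = 24 ≤ 30, throughput 7 + 8 + 18 + 8 = 41.
node-K + node-G + node-F + node-H: power draw 5 + 2 + 7 + 12 = 26 ≤ 30, throughput 8 + 18 + 8 + 6 = 40.
node-B + node-K + node-G + node-H: power draw 10 + 5 + 2 + 12 = 29 ≤ 30, throughput 7 + 8 + 18 + 6 = 39.
Best is node-B, node-K, node-G, and node-F with total throughput 41.

41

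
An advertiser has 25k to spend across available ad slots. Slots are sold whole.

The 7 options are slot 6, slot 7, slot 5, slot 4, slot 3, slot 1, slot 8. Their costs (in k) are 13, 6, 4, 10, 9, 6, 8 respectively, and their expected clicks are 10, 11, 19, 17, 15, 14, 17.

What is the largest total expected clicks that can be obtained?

Treat it as a binary knapsack problem.
Take slot 7, slot 5, slot 1, and slot 8: cost 6 + 4 + 6 + 8 = 24 ≤ 25, expected clicks 11 + 19 + 14 + 17 = 61.
No other feasible combination does better.

61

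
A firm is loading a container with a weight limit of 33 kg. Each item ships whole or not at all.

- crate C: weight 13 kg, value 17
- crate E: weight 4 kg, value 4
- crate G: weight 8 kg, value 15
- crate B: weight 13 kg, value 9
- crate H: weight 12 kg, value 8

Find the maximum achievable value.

crate C + crate E + crate G: weight 13 + 4 + 8 = 25 ≤ 33, value 17 + 4 + 15 = 36.
crate C + crate G + crate H: weight 13 + 8 + 12 = 33 ≤ 33, value 17 + 15 + 8 = 40.
crate C + crate G: weight 13 + 8 = 21 ≤ 33, value 17 + 15 = 32.
Best is crate C, crate G, and crate H with total value 40.

40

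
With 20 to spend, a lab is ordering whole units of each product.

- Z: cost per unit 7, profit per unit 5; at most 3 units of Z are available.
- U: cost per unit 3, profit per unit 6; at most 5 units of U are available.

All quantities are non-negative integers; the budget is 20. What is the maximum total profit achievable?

30

U has the best ratio (6/3); taking only U gives at most 5×6 = 30 (stopped by the supply cap of 5).
Optimal: 5×U: cost 15 ≤ 20, profit 5·6 = 30.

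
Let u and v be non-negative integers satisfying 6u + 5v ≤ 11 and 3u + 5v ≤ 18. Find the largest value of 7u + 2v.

(u,v)=(1,1): 6·1+5·1=11≤11, 3·1+5·1=8≤18, objective 9.
(u,v)=(1,0): 6·1+5·0=6≤11, 3·1+5·0=3≤18, objective 7.
The best lattice point is (1,1), giving 9.

9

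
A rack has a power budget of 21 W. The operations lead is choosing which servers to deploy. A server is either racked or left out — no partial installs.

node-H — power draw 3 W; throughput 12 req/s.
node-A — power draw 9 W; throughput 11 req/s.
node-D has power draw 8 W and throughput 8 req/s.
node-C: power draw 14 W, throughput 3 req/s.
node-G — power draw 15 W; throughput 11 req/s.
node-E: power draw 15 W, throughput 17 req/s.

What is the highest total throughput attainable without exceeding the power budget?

Allowing fractional choices, the relaxed optimum would be about 33.2, but servers are indivisible.
node-H + node-E: power draw 3 + 15 = 18 ≤ 21, throughput 12 + 17 = 29.
node-H + node-A: power draw 3 + 9 = 12 ≤ 21, throughput 12 + 11 = 23.
node-H + node-A + node-D: power draw 3 + 9 + 8 = 20 ≤ 21, throughput 12 + 11 + 8 = 31.
Best is node-H, node-A, and node-D with total throughput 31.

31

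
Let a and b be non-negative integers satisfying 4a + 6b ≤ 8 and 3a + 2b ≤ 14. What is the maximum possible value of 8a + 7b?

(a,b)=(2,0): 4·2+6·0=8≤8, 3·2+2·0=6≤14, objective 16.
(a,b)=(1,0): 4·1+6·0=4≤8, 3·1+2·0=3≤14, objective 8.
Maximum is 16 at (a,b)=(2,0).

16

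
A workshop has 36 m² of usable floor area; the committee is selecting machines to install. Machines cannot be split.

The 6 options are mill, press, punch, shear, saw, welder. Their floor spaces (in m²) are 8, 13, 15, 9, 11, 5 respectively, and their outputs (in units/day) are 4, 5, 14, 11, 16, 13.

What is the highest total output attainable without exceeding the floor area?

Treat it as a binary knapsack problem.
Take mill, shear, saw, and welder: floor space 8 + 9 + 11 + 5 = 33 ≤ 36, output 4 + 11 + 16 + 13 = 44.
No other feasible combination does better.

44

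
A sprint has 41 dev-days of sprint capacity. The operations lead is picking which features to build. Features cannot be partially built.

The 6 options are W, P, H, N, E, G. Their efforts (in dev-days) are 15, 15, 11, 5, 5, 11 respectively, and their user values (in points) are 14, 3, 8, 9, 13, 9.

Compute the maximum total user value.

This is an integer program with binary decision variables.
Take W, N, E, and G: effort 15 + 5 + 5 + 11 = 36 ≤ 41, user value 14 + 9 + 13 + 9 = 45.
No other feasible combination does better.

45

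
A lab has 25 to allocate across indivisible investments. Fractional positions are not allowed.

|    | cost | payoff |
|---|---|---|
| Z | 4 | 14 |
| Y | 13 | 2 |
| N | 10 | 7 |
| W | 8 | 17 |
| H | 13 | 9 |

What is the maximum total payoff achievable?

Z + W + H: cost 4 + 8 + 13 = 25 ≤ 25, payoff 14 + 17 + 9 = 40.
Z + N + W: cost 4 + 10 + 8 = 22 ≤ 25, payoff 14 + 7 + 17 = 38.
Z + Y + W: cost 4 + 13 + 8 = 25 ≤ 25, payoff 14 + 2 + 17 = 33.
Best is Z, W, and H with total payoff 40.

40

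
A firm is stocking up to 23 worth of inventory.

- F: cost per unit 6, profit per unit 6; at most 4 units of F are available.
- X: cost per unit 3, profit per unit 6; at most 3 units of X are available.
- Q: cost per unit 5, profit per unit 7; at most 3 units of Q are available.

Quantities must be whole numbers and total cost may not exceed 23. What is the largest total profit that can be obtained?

3×X and 2×Q: cost 19 ≤ 23, profit 3·6 + 2·7 = 32.
2×X and 3×Q: cost 21 ≤ 23, profit 2·6 + 3·7 = 33.
Best is 33.

33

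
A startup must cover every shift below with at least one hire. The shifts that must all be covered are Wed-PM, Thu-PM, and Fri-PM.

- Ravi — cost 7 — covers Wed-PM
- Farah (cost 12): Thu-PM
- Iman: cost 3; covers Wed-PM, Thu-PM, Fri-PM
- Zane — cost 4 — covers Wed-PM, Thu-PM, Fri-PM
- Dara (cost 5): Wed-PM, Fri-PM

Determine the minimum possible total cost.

3

Iman alone covers Wed-PM, Thu-PM, Fri-PM — every shift.
Total cost: 3.
No cover costs less than 3.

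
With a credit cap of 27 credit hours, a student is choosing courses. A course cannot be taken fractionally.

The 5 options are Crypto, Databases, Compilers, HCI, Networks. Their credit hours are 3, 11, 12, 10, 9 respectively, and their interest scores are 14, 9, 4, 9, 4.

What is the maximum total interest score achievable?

32

Allowing fractional choices, the relaxed optimum would be about 33.3, but courses are indivisible.
Crypto + HCI + Networks: credit hours 3 + 10 + 9 = 22 ≤ 27, interest score 14 + 9 + 4 = 27.
Crypto + Databases + HCI: credit hours 3 + 11 + 10 = 24 ≤ 27, interest score 14 + 9 + 9 = 32.
Best is Crypto, Databases, and HCI with total interest score 32.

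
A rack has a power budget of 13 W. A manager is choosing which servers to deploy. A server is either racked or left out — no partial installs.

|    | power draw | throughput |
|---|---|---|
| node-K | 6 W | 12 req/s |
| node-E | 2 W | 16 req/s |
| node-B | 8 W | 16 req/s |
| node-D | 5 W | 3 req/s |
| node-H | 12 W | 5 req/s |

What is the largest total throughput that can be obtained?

Allowing fractional choices, the relaxed optimum would be about 38.0, but servers are indivisible.
node-K + node-E + node-D: power draw 6 + 2 + 5 = 13 ≤ 13, throughput 12 + 16 + 3 = 31.
node-E + node-B: power draw 2 + 8 = 10 ≤ 13, throughput 16 + 16 = 32.
node-K + node-E: power draw 6 + 2 = 8 ≤ 13, throughput 12 + 16 = 28.
Best is node-E and node-B with total throughput 32.

32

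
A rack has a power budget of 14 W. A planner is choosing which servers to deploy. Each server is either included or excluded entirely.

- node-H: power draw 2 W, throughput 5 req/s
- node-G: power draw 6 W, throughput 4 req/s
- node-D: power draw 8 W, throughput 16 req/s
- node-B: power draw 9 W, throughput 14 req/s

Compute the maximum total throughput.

Treat it as a binary knapsack problem.
Take node-H and node-D: power draw 2 + 8 = 10 ≤ 14, throughput 5 + 16 = 21.
No other feasible combination does better.

21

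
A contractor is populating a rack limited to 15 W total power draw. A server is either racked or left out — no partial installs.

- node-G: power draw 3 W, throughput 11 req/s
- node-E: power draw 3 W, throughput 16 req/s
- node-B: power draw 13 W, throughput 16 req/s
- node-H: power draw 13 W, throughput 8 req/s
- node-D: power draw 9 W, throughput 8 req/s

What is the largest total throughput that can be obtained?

node-E + node-D: power draw 3 + 9 = 12 ≤ 15, throughput 16 + 8 = 24.
node-G + node-E: power draw 3 + 3 = 6 ≤ 15, throughput 11 + 16 = 27.
node-G + node-E + node-D: power draw 3 + 3 + 9 = 15 ≤ 15, throughput 11 + 16 + 8 = 35.
Best is node-G, node-E, and node-D with total throughput 35.

35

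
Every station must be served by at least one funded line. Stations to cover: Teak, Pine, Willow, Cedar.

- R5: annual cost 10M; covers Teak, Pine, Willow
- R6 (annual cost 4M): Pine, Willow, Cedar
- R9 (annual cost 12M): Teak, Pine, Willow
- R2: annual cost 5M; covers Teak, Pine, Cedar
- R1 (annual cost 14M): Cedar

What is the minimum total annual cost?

Choose R6 and R2: together they cover Teak, Pine, Willow, Cedar — every station.
Total annual cost: 4 + 5 = 9.
No cover costs less than 9.

9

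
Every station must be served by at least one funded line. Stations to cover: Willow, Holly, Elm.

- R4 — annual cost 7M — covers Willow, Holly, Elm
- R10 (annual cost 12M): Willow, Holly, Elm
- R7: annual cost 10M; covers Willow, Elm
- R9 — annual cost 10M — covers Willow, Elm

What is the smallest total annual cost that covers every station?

R4 alone covers Willow, Holly, Elm — every station.
Total annual cost: 7.
No cover costs less than 7.

7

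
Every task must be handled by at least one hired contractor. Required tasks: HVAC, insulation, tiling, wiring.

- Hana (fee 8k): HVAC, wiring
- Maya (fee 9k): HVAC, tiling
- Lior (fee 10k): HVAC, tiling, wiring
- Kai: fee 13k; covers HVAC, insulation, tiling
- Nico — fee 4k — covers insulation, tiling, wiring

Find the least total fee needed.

12

Choose Hana and Nico: together they cover HVAC, insulation, tiling, wiring — every task.
Total fee: 8 + 4 = 12.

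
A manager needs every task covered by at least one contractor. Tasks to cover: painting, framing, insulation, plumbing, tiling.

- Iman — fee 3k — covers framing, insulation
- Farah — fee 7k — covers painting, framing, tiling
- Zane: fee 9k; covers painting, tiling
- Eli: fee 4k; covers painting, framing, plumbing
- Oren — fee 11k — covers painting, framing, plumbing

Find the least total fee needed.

Choose Iman, Farah, and Eli: together they cover painting, framing, insulation, plumbing, tiling — every task.
Total fee: 3 + 7 + 4 = 14.
No cover costs less than 14.

14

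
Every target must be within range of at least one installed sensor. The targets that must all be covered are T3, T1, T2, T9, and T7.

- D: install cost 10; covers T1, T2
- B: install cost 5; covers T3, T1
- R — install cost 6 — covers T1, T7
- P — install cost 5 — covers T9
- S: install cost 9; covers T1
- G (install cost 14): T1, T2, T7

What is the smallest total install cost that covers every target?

24

This is a weighted set-cover instance.
The greedy cost-per-new-target heuristic would pick B, P, R, and D for 26, but a cheaper cover exists.
Choose B, P, and G: together they cover T3, T1, T2, T9, T7 — every target.
Total install cost: 5 + 5 + 14 = 24.
No cover costs less than 24.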